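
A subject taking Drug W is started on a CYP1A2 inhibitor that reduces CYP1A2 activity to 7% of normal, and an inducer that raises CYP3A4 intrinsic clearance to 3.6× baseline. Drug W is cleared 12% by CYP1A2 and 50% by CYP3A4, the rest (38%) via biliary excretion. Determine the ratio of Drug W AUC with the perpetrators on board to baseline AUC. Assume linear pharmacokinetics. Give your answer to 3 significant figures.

0.457

The CYP1A2 pathway (12% of clearance) is reduced to 0.07× activity: 0.12 × 0.07 = 0.0084.
The CYP3A4 pathway (50% of clearance) is boosted to 3.6× activity: 0.5 × 3.6 = 1.8.
The remaining 38% of clearance is unaffected.
New clearance relative to baseline: 0.0084 + 1.8 + 0.38 = 2.1884.
AUC ∝ 1/CL: fold-change = 1 / 2.1884 = 0.457.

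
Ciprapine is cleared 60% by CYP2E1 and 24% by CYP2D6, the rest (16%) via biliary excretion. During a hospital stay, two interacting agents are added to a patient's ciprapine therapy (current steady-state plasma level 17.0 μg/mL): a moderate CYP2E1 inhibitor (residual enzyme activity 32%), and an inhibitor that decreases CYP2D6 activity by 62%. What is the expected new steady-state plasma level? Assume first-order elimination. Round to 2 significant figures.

The CYP2E1 pathway (60% of clearance) falls to 0.32× activity: 0.6 × 0.32 = 0.192.
The CYP2D6 pathway (24% of clearance) falls to 0.38× activity: 0.24 × 0.38 = 0.0912.
The remaining 16% of clearance is unaffected.
CL_new/CL_old = 0.192 + 0.0912 + 0.16 = 0.4432.
Steady-state plasma level ∝ 1/CL: new value = 17.0 / 0.4432 = 38 μg/mL.

38 μg/mL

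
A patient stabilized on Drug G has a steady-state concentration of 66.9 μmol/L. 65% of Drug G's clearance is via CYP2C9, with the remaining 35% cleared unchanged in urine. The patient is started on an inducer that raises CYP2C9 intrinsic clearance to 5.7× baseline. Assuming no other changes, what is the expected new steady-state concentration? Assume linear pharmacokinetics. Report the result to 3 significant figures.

CYP2C9: 0.65 × 5.7 = 3.705
Other: 0.35 (unchanged)
Relative clearance = 3.705 + 0.35 = 4.055.
New steady-state concentration = baseline ÷ relative clearance = 66.9 / 4.055 = 16.5 μmol/L.

16.5 μmol/L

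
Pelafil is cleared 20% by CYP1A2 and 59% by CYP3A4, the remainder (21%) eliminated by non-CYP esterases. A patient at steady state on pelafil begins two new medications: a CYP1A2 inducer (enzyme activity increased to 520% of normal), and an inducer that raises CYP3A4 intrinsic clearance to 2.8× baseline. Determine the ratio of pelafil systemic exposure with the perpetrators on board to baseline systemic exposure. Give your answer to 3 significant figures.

The CYP1A2 pathway (20% of clearance) is boosted to 5.2× activity: 0.2 × 5.2 = 1.04.
The CYP3A4 pathway (59% of clearance) increases to 2.8× activity: 0.59 × 2.8 = 1.652.
Non-CYP routes (21%) are unchanged.
CL_new/CL_old = 1.04 + 1.652 + 0.21 = 2.902.
Net systemic exposure ratio = 1 / 2.902 = 0.345.

0.345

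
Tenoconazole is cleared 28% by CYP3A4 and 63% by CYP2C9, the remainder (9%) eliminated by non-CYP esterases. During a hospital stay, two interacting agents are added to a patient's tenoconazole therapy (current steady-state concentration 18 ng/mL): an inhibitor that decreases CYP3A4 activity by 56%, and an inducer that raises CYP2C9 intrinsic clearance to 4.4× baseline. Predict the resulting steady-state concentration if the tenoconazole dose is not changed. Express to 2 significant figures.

6.0 ng/mL

CYP3A4: 0.28 × 0.44 = 0.1232
CYP2C9: 0.63 × 4.4 = 2.772
Other: 0.09 (unchanged)
Relative clearance = 0.1232 + 2.772 + 0.09 = 2.9852.
Dividing the baseline by the relative clearance: 18 / 2.9852 = 6.0 ng/mL.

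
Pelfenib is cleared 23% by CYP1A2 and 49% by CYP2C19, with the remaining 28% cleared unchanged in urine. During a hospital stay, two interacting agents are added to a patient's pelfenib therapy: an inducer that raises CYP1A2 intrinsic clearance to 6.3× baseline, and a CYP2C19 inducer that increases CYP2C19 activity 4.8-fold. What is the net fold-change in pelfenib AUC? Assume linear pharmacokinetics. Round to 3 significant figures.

0.245

The CYP1A2 pathway (23% of clearance) rises to 6.3× activity: 0.23 × 6.3 = 1.449.
The CYP2C19 pathway (49% of clearance) increases to 4.8× activity: 0.49 × 4.8 = 2.352.
Non-CYP routes (28%) are unchanged.
New clearance relative to baseline: 1.449 + 2.352 + 0.28 = 4.081.
AUC ∝ 1/CL: fold-change = 1 / 4.081 = 0.245.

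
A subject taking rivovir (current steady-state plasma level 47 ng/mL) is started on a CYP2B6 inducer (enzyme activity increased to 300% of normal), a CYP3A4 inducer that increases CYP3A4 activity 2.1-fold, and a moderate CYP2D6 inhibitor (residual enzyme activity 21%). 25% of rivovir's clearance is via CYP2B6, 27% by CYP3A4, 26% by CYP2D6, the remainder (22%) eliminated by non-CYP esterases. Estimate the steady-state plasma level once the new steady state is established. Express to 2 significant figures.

The CYP2B6 pathway (25% of clearance) is boosted to 3× activity: 0.25 × 3 = 0.75.
The CYP3A4 pathway (27% of clearance) rises to 2.1× activity: 0.27 × 2.1 = 0.567.
The CYP2D6 pathway (26% of clearance) falls to 0.21× activity: 0.26 × 0.21 = 0.0546.
Non-CYP routes (22%) are unchanged.
Relative clearance = 0.75 + 0.567 + 0.0546 + 0.22 = 1.5916.
New steady-state plasma level = 47 / 1.5916 = 30 ng/mL (concentration scales inversely with clearance).

30 ng/mL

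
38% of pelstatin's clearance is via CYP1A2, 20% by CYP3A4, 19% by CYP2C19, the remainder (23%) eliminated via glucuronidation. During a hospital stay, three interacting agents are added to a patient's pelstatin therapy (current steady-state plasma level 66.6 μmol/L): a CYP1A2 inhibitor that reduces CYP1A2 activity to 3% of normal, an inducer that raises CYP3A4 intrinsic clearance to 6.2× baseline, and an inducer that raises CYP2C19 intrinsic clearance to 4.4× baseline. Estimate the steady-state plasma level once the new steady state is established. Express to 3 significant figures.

CYP1A2: 0.38 × 0.03 = 0.0114
CYP3A4: 0.2 × 6.2 = 1.24
CYP2C19: 0.19 × 4.4 = 0.836
Other: 0.23 (unchanged)
New clearance relative to baseline: 0.0114 + 1.24 + 0.836 + 0.23 = 2.3174.
New steady-state plasma level = 66.6 / 2.3174 = 28.7 μmol/L (concentration scales inversely with clearance).

28.7 μmol/L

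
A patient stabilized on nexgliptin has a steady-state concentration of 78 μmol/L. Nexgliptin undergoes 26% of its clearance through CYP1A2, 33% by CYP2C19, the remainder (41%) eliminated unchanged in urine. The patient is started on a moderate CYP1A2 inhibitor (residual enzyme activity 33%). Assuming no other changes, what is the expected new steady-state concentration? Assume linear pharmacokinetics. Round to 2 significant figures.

94 μmol/L

The CYP1A2 pathway (26% of clearance) falls to 0.33× activity: 0.26 × 0.33 = 0.0858.
CYP2C19 (33%) and the residual 41% are unaffected.
New clearance relative to baseline: 0.0858 + 0.33 + 0.41 = 0.8258.
Steady-state concentration ∝ 1/CL, so new value = 78 / 0.8258 = 94 μmol/L.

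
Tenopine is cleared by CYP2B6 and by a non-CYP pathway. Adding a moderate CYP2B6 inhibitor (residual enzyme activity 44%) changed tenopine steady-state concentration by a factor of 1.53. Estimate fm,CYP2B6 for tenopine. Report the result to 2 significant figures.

0.62

Let fm be the CYP2B6 fraction. New clearance relative to baseline = fm × 0.44 + (1 − fm).
Steady-state concentration ratio = 1 / (new CL fraction), so new CL fraction = 1 / 1.53 = 0.6536.
fm × 0.44 + 1 − fm = 0.6536  ⇒  fm × (0.44 − 1) = −0.3464  ⇒  fm = 0.62.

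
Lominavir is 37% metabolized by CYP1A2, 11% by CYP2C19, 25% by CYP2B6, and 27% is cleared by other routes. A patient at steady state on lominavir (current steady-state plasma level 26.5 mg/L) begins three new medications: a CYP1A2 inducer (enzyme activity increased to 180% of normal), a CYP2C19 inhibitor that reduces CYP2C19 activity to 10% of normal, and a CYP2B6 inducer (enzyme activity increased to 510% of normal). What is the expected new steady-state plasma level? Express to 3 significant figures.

The CYP1A2 pathway (37% of clearance) rises to 1.8× activity: 0.37 × 1.8 = 0.666.
The CYP2C19 pathway (11% of clearance) is reduced to 0.1× activity: 0.11 × 0.1 = 0.011.
The CYP2B6 pathway (25% of clearance) increases to 5.1× activity: 0.25 × 5.1 = 1.275.
Non-CYP routes (27%) are unchanged.
CL_new/CL_old = 0.666 + 0.011 + 1.275 + 0.27 = 2.222.
Dividing the baseline by the relative clearance: 26.5 / 2.222 = 11.9 mg/L.

11.9 mg/L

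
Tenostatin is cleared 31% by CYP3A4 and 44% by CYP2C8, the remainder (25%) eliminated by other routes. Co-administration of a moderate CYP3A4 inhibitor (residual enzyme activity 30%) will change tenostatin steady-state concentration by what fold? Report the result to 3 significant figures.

CYP3A4: 0.31 × 0.3 = 0.093
CYP2C8: 0.44 (unchanged)
Other: 0.25 (unchanged)
CL_new/CL_old = 0.093 + 0.44 + 0.25 = 0.783.
Steady-state concentration is inversely proportional to clearance, so the fold-change is 1 / 0.783 = 1.28.

1.28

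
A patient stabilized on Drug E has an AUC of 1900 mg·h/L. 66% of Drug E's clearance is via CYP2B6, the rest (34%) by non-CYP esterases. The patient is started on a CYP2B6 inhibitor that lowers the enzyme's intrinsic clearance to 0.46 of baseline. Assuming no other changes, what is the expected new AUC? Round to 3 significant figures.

The CYP2B6 pathway (66% of clearance) falls to 0.46× activity: 0.66 × 0.46 = 0.3036.
The remaining 34% of clearance is unaffected.
New clearance relative to baseline: 0.3036 + 0.34 = 0.6436.
New AUC = baseline ÷ relative clearance = 1900 / 0.6436 = 2.95 × 10³ mg·h/L.

2.95 × 10³ mg·h/L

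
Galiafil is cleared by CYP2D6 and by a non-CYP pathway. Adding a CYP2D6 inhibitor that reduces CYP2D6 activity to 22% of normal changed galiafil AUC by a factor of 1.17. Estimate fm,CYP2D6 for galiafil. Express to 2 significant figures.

0.19

Write x for the fraction cleared via CYP2D6. The observed AUC change means clearance fell to 1/1.17 = 0.8547 of baseline.
Only the CYP2D6 route changed, so 0.8547 = x·0.22 + (1 − x), giving x = 0.19.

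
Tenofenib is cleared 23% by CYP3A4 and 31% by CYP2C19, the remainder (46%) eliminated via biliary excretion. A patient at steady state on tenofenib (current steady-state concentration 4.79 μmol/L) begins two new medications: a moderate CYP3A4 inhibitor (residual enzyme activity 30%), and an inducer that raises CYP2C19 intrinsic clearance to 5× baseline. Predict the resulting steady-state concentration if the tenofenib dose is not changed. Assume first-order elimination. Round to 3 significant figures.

2.30 μmol/L

The CYP3A4 pathway (23% of clearance) falls to 0.3× activity: 0.23 × 0.3 = 0.069.
The CYP2C19 pathway (31% of clearance) is boosted to 5× activity: 0.31 × 5 = 1.55.
The remaining 46% of clearance is unaffected.
CL_new/CL_old = 0.069 + 1.55 + 0.46 = 2.079.
Steady-state concentration ∝ 1/CL: new value = 4.79 / 2.079 = 2.30 μmol/L.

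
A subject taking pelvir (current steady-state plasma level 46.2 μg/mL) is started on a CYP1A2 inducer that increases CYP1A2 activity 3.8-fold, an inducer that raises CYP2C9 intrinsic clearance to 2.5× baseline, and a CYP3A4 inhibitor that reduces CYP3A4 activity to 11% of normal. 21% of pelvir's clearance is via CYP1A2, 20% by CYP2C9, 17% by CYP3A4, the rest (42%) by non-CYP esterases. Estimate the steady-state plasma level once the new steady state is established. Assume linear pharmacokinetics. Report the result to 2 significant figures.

The CYP1A2 pathway (21% of clearance) rises to 3.8× activity: 0.21 × 3.8 = 0.798.
The CYP2C9 pathway (20% of clearance) rises to 2.5× activity: 0.2 × 2.5 = 0.5.
The CYP3A4 pathway (17% of clearance) falls to 0.11× activity: 0.17 × 0.11 = 0.0187.
Non-CYP routes (42%) are unchanged.
New clearance relative to baseline: 0.798 + 0.5 + 0.0187 + 0.42 = 1.7367.
Dividing the baseline by the relative clearance: 46.2 / 1.7367 = 27 μg/mL.

27 μg/mL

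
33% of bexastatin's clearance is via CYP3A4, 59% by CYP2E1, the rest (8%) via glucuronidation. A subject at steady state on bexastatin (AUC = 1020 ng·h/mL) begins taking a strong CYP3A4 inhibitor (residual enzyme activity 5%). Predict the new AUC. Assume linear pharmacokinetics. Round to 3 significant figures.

1.49 × 10³ ng·h/mL

The CYP3A4 pathway (33% of clearance) falls to 0.05× activity: 0.33 × 0.05 = 0.0165.
CYP2E1 (59%) and the residual 8% are unaffected.
New clearance relative to baseline: 0.0165 + 0.59 + 0.08 = 0.6865.
With dosing unchanged, AUC scales as 1/CL: 1020 / 0.6865 = 1.49 × 10³ ng·h/mL.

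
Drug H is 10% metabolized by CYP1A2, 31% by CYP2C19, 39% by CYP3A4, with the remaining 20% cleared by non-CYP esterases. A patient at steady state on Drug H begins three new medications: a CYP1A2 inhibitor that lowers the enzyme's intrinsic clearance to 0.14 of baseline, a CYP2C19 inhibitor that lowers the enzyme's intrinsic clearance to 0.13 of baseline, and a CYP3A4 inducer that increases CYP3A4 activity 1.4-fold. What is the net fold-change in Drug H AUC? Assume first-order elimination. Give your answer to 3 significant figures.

1.25

The CYP1A2 pathway (10% of clearance) is reduced to 0.14× activity: 0.1 × 0.14 = 0.014.
The CYP2C19 pathway (31% of clearance) is reduced to 0.13× activity: 0.31 × 0.13 = 0.0403.
The CYP3A4 pathway (39% of clearance) rises to 1.4× activity: 0.39 × 1.4 = 0.546.
The remaining 20% of clearance is unaffected.
CL_new/CL_old = 0.014 + 0.0403 + 0.546 + 0.2 = 0.8003.
Because AUC varies inversely with clearance, the combined effect is 1 / 0.8003 = 1.25.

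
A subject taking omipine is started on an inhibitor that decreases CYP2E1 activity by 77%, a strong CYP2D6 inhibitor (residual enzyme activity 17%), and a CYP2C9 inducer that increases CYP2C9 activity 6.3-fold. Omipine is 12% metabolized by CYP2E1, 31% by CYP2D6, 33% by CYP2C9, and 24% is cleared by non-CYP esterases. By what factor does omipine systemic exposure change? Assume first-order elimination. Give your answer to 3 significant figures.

The CYP2E1 pathway (12% of clearance) drops to 0.23× activity: 0.12 × 0.23 = 0.0276.
The CYP2D6 pathway (31% of clearance) drops to 0.17× activity: 0.31 × 0.17 = 0.0527.
The CYP2C9 pathway (33% of clearance) is boosted to 6.3× activity: 0.33 × 6.3 = 2.079.
The remaining 24% of clearance is unaffected.
CL_new/CL_old = 0.0276 + 0.0527 + 2.079 + 0.24 = 2.3993.
Systemic exposure ∝ 1/CL: fold-change = 1 / 2.3993 = 0.417.

0.417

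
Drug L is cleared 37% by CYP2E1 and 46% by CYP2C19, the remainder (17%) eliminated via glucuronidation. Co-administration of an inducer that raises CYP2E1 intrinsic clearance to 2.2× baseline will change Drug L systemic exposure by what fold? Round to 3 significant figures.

0.693

The CYP2E1 pathway (37% of clearance) is boosted to 2.2× activity: 0.37 × 2.2 = 0.814.
CYP2C19 (46%) and the residual 17% are unaffected.
CL_new/CL_old = 0.814 + 0.46 + 0.17 = 1.444.
Since systemic exposure ∝ 1/CL, the ratio is 1 / 1.444 = 0.693.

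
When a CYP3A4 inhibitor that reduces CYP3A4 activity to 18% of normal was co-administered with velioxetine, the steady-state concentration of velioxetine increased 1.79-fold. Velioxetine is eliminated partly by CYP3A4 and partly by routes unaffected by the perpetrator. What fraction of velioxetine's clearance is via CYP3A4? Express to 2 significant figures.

Let fm be the CYP3A4 fraction. New clearance relative to baseline = fm × 0.18 + (1 − fm).
Steady-state concentration ratio = 1 / (new CL fraction), so new CL fraction = 1 / 1.79 = 0.5587.
fm × 0.18 + 1 − fm = 0.5587  ⇒  fm × (0.18 − 1) = −0.4413  ⇒  fm = 0.54.

0.54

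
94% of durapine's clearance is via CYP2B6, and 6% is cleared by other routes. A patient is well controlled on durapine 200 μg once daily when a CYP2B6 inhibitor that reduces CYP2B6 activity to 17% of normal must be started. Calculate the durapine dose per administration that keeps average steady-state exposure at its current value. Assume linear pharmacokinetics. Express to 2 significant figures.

CYP2B6: 0.94 × 0.17 = 0.1598
Other: 0.06 (unchanged)
Relative clearance = 0.1598 + 0.06 = 0.2198.
Css,avg = (dose rate)/CL, so holding Css fixed requires dose ∝ CL: 200 × 0.2198 = 44 μg.

44 μg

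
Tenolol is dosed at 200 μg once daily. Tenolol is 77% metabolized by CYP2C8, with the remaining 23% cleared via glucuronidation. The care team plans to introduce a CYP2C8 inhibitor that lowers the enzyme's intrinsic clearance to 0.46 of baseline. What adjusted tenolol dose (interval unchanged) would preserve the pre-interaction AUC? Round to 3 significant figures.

The CYP2C8 pathway (77% of clearance) is reduced to 0.46× activity: 0.77 × 0.46 = 0.3542.
The remaining 23% of clearance is unaffected.
Relative clearance = 0.3542 + 0.23 = 0.5842.
Css,avg = (dose rate)/CL, so holding Css fixed requires dose ∝ CL: 200 × 0.5842 = 117 μg.

117 μg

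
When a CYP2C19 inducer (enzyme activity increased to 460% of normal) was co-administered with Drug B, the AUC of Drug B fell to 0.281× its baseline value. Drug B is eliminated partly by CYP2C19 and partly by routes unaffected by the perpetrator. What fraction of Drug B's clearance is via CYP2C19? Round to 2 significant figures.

CL'/CL = 1 / 0.281 = 3.559
4.6·fm + (1 − fm) = 3.559
fm = (3.559 − 1) / (4.6 − 1) = 0.71

0.71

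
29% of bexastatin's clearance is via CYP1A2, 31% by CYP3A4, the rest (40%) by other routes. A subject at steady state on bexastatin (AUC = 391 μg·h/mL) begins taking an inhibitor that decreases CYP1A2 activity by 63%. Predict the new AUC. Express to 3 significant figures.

478 μg·h/mL

The CYP1A2 pathway (29% of clearance) drops to 0.37× activity: 0.29 × 0.37 = 0.1073.
CYP3A4 (31%) and the residual 40% are unaffected.
New clearance relative to baseline: 0.1073 + 0.31 + 0.4 = 0.8173.
AUC ∝ 1/CL, so new value = 391 / 0.8173 = 478 μg·h/mL.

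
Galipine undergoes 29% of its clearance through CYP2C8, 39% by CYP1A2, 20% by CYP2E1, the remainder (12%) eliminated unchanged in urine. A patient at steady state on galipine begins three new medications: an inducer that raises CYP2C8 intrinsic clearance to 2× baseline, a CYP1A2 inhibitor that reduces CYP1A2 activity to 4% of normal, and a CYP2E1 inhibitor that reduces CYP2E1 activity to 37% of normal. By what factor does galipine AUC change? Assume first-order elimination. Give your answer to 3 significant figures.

The CYP2C8 pathway (29% of clearance) rises to 2× activity: 0.29 × 2 = 0.58.
The CYP1A2 pathway (39% of clearance) falls to 0.04× activity: 0.39 × 0.04 = 0.0156.
The CYP2E1 pathway (20% of clearance) is reduced to 0.37× activity: 0.2 × 0.37 = 0.074.
Non-CYP routes (12%) are unchanged.
Relative clearance = 0.58 + 0.0156 + 0.074 + 0.12 = 0.7896.
Because AUC varies inversely with clearance, the combined effect is 1 / 0.7896 = 1.27.

1.27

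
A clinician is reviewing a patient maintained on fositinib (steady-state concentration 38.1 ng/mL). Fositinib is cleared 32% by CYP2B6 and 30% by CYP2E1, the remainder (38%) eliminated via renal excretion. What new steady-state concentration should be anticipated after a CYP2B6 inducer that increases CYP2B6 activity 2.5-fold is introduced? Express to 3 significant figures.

25.7 ng/mL

The CYP2B6 pathway (32% of clearance) rises to 2.5× activity: 0.32 × 2.5 = 0.8.
CYP2E1 (30%) and the residual 38% are unaffected.
CL_new/CL_old = 0.8 + 0.3 + 0.38 = 1.48.
Steady-state concentration ∝ 1/CL, so new value = 38.1 / 1.48 = 25.7 ng/mL.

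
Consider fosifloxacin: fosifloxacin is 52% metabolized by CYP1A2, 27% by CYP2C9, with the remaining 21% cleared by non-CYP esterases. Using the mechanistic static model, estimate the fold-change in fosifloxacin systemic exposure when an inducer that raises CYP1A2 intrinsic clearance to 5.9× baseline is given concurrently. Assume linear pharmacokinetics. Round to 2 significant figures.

The CYP1A2 pathway (52% of clearance) rises to 5.9× activity: 0.52 × 5.9 = 3.068.
CYP2C9 (27%) and the residual 21% are unaffected.
Relative clearance = 3.068 + 0.27 + 0.21 = 3.548.
Since systemic exposure ∝ 1/CL, the ratio is 1 / 3.548 = 0.28.

0.28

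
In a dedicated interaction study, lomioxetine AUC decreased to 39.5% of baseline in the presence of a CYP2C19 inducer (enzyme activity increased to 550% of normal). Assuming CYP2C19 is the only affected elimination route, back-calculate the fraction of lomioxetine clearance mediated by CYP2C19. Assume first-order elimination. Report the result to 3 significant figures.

0.340

Let x = fm,CYP2C19. Because AUC ∝ 1/CL, relative clearance rose to 1/0.395 = 2.532.
Setting x·5.5 + (1 − x) = 2.532 and solving: x = (2.532 − 1)/(5.5 − 1) = 0.340.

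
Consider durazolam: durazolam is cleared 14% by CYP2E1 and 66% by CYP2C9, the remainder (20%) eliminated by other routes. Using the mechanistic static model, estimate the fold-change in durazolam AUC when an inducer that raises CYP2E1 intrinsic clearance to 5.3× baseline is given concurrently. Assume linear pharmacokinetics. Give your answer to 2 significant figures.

0.62

The CYP2E1 pathway (14% of clearance) increases to 5.3× activity: 0.14 × 5.3 = 0.742.
CYP2C9 (66%) and the residual 20% are unaffected.
Relative clearance = 0.742 + 0.66 + 0.2 = 1.602.
AUC ratio = CL_old/CL_new = 1 / 1.602 = 0.62.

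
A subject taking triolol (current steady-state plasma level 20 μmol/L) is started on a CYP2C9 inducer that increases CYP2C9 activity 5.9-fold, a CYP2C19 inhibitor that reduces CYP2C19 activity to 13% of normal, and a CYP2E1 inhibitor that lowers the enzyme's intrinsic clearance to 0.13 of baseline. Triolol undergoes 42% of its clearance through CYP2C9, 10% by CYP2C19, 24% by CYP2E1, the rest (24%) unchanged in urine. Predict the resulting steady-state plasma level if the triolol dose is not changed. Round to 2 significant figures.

The CYP2C9 pathway (42% of clearance) is boosted to 5.9× activity: 0.42 × 5.9 = 2.478.
The CYP2C19 pathway (10% of clearance) drops to 0.13× activity: 0.1 × 0.13 = 0.013.
The CYP2E1 pathway (24% of clearance) is reduced to 0.13× activity: 0.24 × 0.13 = 0.0312.
The remaining 24% of clearance is unaffected.
Relative clearance = 2.478 + 0.013 + 0.0312 + 0.24 = 2.7622.
Dividing the baseline by the relative clearance: 20 / 2.7622 = 7.2 μmol/L.

7.2 μmol/L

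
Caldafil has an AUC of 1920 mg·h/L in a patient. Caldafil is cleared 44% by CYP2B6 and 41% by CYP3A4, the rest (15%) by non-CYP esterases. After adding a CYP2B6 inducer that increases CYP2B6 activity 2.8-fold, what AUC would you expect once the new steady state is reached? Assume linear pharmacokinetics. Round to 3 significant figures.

CYP2B6: 0.44 × 2.8 = 1.232
CYP3A4: 0.41 (unchanged)
Other: 0.15 (unchanged)
CL_new/CL_old = 1.232 + 0.41 + 0.15 = 1.792.
New AUC = baseline ÷ relative clearance = 1920 / 1.792 = 1.07 × 10³ mg·h/L.

1.07 × 10³ mg·h/L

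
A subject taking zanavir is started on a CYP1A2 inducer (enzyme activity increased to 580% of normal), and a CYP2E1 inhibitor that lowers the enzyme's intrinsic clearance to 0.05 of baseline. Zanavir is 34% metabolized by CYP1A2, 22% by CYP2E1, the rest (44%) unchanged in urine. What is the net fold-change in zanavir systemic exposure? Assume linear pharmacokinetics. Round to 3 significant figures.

0.413

The CYP1A2 pathway (34% of clearance) is boosted to 5.8× activity: 0.34 × 5.8 = 1.972.
The CYP2E1 pathway (22% of clearance) drops to 0.05× activity: 0.22 × 0.05 = 0.011.
The remaining 44% of clearance is unaffected.
CL_new/CL_old = 1.972 + 0.011 + 0.44 = 2.423.
Systemic exposure ∝ 1/CL: fold-change = 1 / 2.423 = 0.413.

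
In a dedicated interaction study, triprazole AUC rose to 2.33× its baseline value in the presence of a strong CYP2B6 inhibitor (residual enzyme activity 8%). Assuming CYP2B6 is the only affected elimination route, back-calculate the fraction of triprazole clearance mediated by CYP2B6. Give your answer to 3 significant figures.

Call the CYP2B6 fraction fm. After the interaction, CL_new/CL_old = fm × 0.08 + (1 − fm).
AUC ratio = 1 / (new CL fraction), so new CL fraction = 1 / 2.33 = 0.4292.
fm × 0.08 + 1 − fm = 0.4292  ⇒  fm × (0.08 − 1) = −0.5708  ⇒  fm = 0.620.

0.620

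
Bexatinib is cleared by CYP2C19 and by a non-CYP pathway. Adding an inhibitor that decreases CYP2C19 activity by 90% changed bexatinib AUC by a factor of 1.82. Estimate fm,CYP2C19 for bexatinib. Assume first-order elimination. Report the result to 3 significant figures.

0.501

Let x = fm,CYP2C19. Because AUC ∝ 1/CL, relative clearance fell to 1/1.82 = 0.5495.
Setting x·0.1 + (1 − x) = 0.5495 and solving: x = (0.5495 − 1)/(0.1 − 1) = 0.501.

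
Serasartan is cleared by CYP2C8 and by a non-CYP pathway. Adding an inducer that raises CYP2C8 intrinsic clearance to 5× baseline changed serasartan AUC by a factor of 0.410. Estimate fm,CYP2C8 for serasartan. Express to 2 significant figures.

0.36

Let fm be the CYP2C8 fraction. New clearance relative to baseline = fm × 5 + (1 − fm).
AUC ratio = 1 / (new CL fraction), so new CL fraction = 1 / 0.410 = 2.439.
fm × 5 + 1 − fm = 2.439  ⇒  fm × (5 − 1) = 1.439  ⇒  fm = 0.36.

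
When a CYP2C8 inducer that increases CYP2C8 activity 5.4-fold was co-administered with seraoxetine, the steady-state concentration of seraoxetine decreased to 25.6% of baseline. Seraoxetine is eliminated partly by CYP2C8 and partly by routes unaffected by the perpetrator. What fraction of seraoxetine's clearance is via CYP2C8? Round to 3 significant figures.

0.661

Call the CYP2C8 fraction fm. After the interaction, CL_new/CL_old = fm × 5.4 + (1 − fm).
Steady-state concentration ratio = 1 / (new CL fraction), so new CL fraction = 1 / 0.256 = 3.906.
fm × 5.4 + 1 − fm = 3.906  ⇒  fm × (5.4 − 1) = 2.906  ⇒  fm = 0.661.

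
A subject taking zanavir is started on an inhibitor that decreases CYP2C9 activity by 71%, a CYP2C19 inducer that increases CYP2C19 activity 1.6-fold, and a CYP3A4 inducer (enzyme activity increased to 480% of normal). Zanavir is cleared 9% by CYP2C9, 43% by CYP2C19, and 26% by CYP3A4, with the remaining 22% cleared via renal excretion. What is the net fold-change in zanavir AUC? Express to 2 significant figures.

CYP2C9: 0.09 × 0.29 = 0.0261
CYP2C19: 0.43 × 1.6 = 0.688
CYP3A4: 0.26 × 4.8 = 1.248
Other: 0.22 (unchanged)
New clearance relative to baseline: 0.0261 + 0.688 + 1.248 + 0.22 = 2.1821.
Net AUC ratio = 1 / 2.1821 = 0.46.

0.46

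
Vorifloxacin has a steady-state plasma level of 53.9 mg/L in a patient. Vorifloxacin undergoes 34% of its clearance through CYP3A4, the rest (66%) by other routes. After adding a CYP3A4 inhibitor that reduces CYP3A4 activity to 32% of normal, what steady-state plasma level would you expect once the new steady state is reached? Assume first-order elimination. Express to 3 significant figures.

70.1 mg/L

CYP3A4: 0.34 × 0.32 = 0.1088
Other: 0.66 (unchanged)
CL_new/CL_old = 0.1088 + 0.66 = 0.7688.
New steady-state plasma level = baseline ÷ relative clearance = 53.9 / 0.7688 = 70.1 mg/L.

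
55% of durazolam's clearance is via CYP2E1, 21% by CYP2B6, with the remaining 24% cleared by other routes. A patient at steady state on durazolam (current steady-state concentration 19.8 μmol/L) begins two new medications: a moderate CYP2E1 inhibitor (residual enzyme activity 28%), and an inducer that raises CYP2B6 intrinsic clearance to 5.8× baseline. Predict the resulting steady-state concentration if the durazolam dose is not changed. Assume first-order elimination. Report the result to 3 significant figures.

12.3 μmol/L

The CYP2E1 pathway (55% of clearance) drops to 0.28× activity: 0.55 × 0.28 = 0.154.
The CYP2B6 pathway (21% of clearance) increases to 5.8× activity: 0.21 × 5.8 = 1.218.
Non-CYP routes (24%) are unchanged.
New clearance relative to baseline: 0.154 + 1.218 + 0.24 = 1.612.
Steady-state concentration ∝ 1/CL: new value = 19.8 / 1.612 = 12.3 μmol/L.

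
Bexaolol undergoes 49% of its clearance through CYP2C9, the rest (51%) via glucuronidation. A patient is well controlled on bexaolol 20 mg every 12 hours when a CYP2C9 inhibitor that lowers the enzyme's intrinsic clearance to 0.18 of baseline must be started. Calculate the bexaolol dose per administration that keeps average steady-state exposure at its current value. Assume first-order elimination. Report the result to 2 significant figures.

12 mg

The CYP2C9 pathway (49% of clearance) is reduced to 0.18× activity: 0.49 × 0.18 = 0.0882.
The remaining 51% of clearance is unaffected.
Relative clearance = 0.0882 + 0.51 = 0.5982.
To maintain the same steady-state level, dose must scale with clearance: new dose = 20 × 0.5982 = 12 mg.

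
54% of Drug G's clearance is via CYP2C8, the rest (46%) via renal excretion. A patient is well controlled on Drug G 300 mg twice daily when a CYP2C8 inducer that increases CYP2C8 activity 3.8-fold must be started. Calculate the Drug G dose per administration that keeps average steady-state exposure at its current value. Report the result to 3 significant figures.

The CYP2C8 pathway (54% of clearance) rises to 3.8× activity: 0.54 × 3.8 = 2.052.
The remaining 46% of clearance is unaffected.
New clearance relative to baseline: 2.052 + 0.46 = 2.512.
Exposure is unchanged when dose changes in proportion to clearance. New dose = 300 mg × 2.512 = 754 mg.

754 mg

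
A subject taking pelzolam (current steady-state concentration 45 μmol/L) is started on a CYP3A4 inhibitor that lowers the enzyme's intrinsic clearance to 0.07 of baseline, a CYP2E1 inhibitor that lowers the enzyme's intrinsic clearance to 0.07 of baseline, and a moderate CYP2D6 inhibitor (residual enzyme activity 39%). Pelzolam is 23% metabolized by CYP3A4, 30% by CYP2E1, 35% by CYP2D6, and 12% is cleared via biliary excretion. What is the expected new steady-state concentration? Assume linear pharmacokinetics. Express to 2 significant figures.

The CYP3A4 pathway (23% of clearance) is reduced to 0.07× activity: 0.23 × 0.07 = 0.0161.
The CYP2E1 pathway (30% of clearance) falls to 0.07× activity: 0.3 × 0.07 = 0.021.
The CYP2D6 pathway (35% of clearance) is reduced to 0.39× activity: 0.35 × 0.39 = 0.1365.
Non-CYP routes (12%) are unchanged.
CL_new/CL_old = 0.0161 + 0.021 + 0.1365 + 0.12 = 0.2936.
Dividing the baseline by the relative clearance: 45 / 0.2936 = 1.5 × 10² μmol/L.

1.5 × 10² μmol/L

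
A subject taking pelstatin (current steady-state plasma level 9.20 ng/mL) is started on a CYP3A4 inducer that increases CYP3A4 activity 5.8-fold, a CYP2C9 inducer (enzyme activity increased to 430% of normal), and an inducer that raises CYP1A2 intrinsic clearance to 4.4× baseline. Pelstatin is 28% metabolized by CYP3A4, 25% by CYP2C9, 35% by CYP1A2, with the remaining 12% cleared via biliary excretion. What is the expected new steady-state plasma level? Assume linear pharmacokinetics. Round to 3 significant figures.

2.11 ng/mL

The CYP3A4 pathway (28% of clearance) increases to 5.8× activity: 0.28 × 5.8 = 1.624.
The CYP2C9 pathway (25% of clearance) is boosted to 4.3× activity: 0.25 × 4.3 = 1.075.
The CYP1A2 pathway (35% of clearance) rises to 4.4× activity: 0.35 × 4.4 = 1.54.
The remaining 12% of clearance is unaffected.
CL_new/CL_old = 1.624 + 1.075 + 1.54 + 0.12 = 4.359.
Steady-state plasma level ∝ 1/CL: new value = 9.20 / 4.359 = 2.11 ng/mL.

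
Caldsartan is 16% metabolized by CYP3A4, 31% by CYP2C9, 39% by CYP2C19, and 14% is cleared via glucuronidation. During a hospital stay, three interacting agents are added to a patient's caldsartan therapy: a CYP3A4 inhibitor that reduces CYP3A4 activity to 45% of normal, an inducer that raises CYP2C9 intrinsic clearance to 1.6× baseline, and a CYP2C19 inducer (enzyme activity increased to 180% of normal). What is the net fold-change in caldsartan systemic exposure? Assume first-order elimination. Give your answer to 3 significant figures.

CYP3A4: 0.16 × 0.45 = 0.072
CYP2C9: 0.31 × 1.6 = 0.496
CYP2C19: 0.39 × 1.8 = 0.702
Other: 0.14 (unchanged)
CL_new/CL_old = 0.072 + 0.496 + 0.702 + 0.14 = 1.41.
Systemic exposure ∝ 1/CL: fold-change = 1 / 1.41 = 0.709.

0.709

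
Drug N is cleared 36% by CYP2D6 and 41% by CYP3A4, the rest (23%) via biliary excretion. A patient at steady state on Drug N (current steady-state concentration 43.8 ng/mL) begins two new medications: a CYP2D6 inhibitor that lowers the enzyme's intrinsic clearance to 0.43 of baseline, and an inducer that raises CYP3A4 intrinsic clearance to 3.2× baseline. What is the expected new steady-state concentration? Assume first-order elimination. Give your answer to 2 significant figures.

The CYP2D6 pathway (36% of clearance) falls to 0.43× activity: 0.36 × 0.43 = 0.1548.
The CYP3A4 pathway (41% of clearance) rises to 3.2× activity: 0.41 × 3.2 = 1.312.
Non-CYP routes (23%) are unchanged.
New clearance relative to baseline: 0.1548 + 1.312 + 0.23 = 1.6968.
Dividing the baseline by the relative clearance: 43.8 / 1.6968 = 26 ng/mL.

26 ng/mL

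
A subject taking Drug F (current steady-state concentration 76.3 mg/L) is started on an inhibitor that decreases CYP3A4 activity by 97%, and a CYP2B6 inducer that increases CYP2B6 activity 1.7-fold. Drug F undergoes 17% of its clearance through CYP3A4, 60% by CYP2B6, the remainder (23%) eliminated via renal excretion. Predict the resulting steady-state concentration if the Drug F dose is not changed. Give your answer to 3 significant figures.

60.8 mg/L

CYP3A4: 0.17 × 0.03 = 0.0051
CYP2B6: 0.6 × 1.7 = 1.02
Other: 0.23 (unchanged)
New clearance relative to baseline: 0.0051 + 1.02 + 0.23 = 1.2551.
New steady-state concentration = 76.3 / 1.2551 = 60.8 mg/L (concentration scales inversely with clearance).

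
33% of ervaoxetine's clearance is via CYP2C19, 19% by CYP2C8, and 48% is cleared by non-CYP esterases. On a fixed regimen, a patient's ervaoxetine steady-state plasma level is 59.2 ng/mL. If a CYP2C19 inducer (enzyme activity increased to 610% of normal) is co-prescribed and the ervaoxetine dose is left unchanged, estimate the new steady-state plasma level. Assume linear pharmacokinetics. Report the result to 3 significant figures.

The CYP2C19 pathway (33% of clearance) is boosted to 6.1× activity: 0.33 × 6.1 = 2.013.
CYP2C8 (19%) and the residual 48% are unaffected.
New clearance relative to baseline: 2.013 + 0.19 + 0.48 = 2.683.
With dosing unchanged, steady-state plasma level scales as 1/CL: 59.2 / 2.683 = 22.1 ng/mL.

22.1 ng/mL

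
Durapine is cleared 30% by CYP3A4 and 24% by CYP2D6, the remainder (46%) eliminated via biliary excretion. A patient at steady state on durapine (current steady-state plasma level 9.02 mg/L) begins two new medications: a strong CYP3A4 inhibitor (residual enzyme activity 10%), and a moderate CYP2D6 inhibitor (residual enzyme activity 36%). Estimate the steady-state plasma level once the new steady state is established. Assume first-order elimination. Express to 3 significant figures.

15.6 mg/L

CYP3A4: 0.3 × 0.1 = 0.03
CYP2D6: 0.24 × 0.36 = 0.0864
Other: 0.46 (unchanged)
Relative clearance = 0.03 + 0.0864 + 0.46 = 0.5764.
Steady-state plasma level ∝ 1/CL: new value = 9.02 / 0.5764 = 15.6 mg/L.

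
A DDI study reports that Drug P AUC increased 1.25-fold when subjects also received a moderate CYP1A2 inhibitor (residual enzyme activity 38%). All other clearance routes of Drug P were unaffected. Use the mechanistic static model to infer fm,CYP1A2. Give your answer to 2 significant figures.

0.32

Let fm be the CYP1A2 fraction. New clearance relative to baseline = fm × 0.38 + (1 − fm).
AUC ratio = 1 / (new CL fraction), so new CL fraction = 1 / 1.25 = 0.8.
fm × 0.38 + 1 − fm = 0.8  ⇒  fm × (0.38 − 1) = −0.2  ⇒  fm = 0.32.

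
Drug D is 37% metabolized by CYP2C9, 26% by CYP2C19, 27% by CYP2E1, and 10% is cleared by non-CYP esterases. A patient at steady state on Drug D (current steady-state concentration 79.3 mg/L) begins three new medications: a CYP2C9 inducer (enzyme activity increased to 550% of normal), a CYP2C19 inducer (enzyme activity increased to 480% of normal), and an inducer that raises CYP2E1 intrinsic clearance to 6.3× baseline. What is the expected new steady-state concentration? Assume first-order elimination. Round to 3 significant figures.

CYP2C9: 0.37 × 5.5 = 2.035
CYP2C19: 0.26 × 4.8 = 1.248
CYP2E1: 0.27 × 6.3 = 1.701
Other: 0.1 (unchanged)
New clearance relative to baseline: 2.035 + 1.248 + 1.701 + 0.1 = 5.084.
New steady-state concentration = 79.3 / 5.084 = 15.6 mg/L (concentration scales inversely with clearance).

15.6 mg/L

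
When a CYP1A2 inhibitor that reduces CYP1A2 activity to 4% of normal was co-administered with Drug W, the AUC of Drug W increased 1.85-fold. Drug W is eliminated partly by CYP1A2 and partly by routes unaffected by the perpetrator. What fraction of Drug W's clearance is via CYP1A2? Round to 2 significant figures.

CL'/CL = 1 / 1.85 = 0.5405
0.04·fm + (1 − fm) = 0.5405
fm = (0.5405 − 1) / (0.04 − 1) = 0.48

0.48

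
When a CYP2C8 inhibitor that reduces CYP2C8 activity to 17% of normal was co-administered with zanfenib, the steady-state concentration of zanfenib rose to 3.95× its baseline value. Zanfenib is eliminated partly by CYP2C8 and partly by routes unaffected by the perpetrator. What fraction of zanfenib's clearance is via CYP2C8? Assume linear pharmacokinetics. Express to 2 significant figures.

0.90

Call the CYP2C8 fraction fm. After the interaction, CL_new/CL_old = fm × 0.17 + (1 − fm).
Steady-state concentration ratio = 1 / (new CL fraction), so new CL fraction = 1 / 3.95 = 0.2532.
fm × 0.17 + 1 − fm = 0.2532  ⇒  fm × (0.17 − 1) = −0.7468  ⇒  fm = 0.90.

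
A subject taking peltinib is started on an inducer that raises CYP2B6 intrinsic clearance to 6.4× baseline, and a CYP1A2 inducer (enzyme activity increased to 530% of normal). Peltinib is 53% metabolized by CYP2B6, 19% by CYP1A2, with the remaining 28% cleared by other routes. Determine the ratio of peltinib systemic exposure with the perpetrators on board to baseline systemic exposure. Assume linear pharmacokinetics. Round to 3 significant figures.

0.214

The CYP2B6 pathway (53% of clearance) rises to 6.4× activity: 0.53 × 6.4 = 3.392.
The CYP1A2 pathway (19% of clearance) increases to 5.3× activity: 0.19 × 5.3 = 1.007.
Non-CYP routes (28%) are unchanged.
Relative clearance = 3.392 + 1.007 + 0.28 = 4.679.
Net systemic exposure ratio = 1 / 4.679 = 0.214.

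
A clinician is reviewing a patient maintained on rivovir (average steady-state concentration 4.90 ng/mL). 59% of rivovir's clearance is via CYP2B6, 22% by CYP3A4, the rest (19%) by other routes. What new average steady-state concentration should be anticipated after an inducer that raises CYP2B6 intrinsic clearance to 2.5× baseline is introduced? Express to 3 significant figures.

The CYP2B6 pathway (59% of clearance) increases to 2.5× activity: 0.59 × 2.5 = 1.475.
CYP3A4 (22%) and the residual 19% are unaffected.
CL_new/CL_old = 1.475 + 0.22 + 0.19 = 1.885.
Average steady-state concentration ∝ 1/CL, so new value = 4.90 / 1.885 = 2.60 ng/mL.

2.60 ng/mL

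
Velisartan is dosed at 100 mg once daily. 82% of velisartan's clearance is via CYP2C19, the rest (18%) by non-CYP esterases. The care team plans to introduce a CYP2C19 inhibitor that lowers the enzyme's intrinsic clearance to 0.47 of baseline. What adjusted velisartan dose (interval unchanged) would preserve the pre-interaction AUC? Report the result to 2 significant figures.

57 mg

The CYP2C19 pathway (82% of clearance) is reduced to 0.47× activity: 0.82 × 0.47 = 0.3854.
The remaining 18% of clearance is unaffected.
CL_new/CL_old = 0.3854 + 0.18 = 0.5654.
To maintain the same steady-state level, dose must scale with clearance: new dose = 100 × 0.5654 = 57 mg.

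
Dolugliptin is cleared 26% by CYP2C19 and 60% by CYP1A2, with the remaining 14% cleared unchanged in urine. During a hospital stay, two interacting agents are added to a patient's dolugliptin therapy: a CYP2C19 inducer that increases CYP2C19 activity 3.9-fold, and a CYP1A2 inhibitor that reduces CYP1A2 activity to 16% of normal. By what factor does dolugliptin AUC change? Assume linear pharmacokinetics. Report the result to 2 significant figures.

0.80

The CYP2C19 pathway (26% of clearance) rises to 3.9× activity: 0.26 × 3.9 = 1.014.
The CYP1A2 pathway (60% of clearance) is reduced to 0.16× activity: 0.6 × 0.16 = 0.096.
The remaining 14% of clearance is unaffected.
CL_new/CL_old = 1.014 + 0.096 + 0.14 = 1.25.
Net AUC ratio = 1 / 1.25 = 0.80.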